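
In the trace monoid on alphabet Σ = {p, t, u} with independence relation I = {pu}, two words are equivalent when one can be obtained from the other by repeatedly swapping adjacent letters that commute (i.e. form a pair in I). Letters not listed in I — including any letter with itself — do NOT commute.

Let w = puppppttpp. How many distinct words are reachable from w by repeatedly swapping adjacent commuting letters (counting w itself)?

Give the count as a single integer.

6

0(p) covers ∅
1(u) covers ∅
2(p) covers 0:p
3(p) covers 2:p
4(p) covers 3:p
5(p) covers 4:p
6(t) covers 1:u, 5:p
7(t) covers 6:t
8(p) covers 7:t
9(p) covers 8:p
floor of heap: 0:p, 1:u
completions by unplaced set U, small U first (add the entries for U minus each lowest piece of U):
  |U|=1: {9}:1
  |U|=2: {8,9}:1
  |U|=3: {7,8,9}:1
  |U|=4: {6,7,8,9}:1
  |U|=5: {1,6,7,8,9}:1  {5,6,7,8,9}:1
  |U|=6: {1,5,6,7,8,9}:2  {4,5,6,7,8,9}:1
  |U|=7: {1,4,5,6,7,8,9}:3  {3,4,5,6,7,8,9}:1
  |U|=8: {1,3,4,5,6,7,8,9}:4  {2,3,4,5,6,7,8,9}:1
  start at 0(p): 5
  start at 1(u): 1
sum over floor = 6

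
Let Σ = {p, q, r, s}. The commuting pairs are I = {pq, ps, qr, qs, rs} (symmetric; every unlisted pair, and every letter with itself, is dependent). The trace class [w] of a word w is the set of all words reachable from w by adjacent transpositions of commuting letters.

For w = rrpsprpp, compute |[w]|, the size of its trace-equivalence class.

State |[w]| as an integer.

#0=r has no predecessor
#1=r depends on [0:r]
#2=p depends on [1:r]
#3=s has no predecessor
#4=p depends on [2:p]
#5=r depends on [4:p]
#6=p depends on [5:r]
#7=p depends on [6:p]
sources: [0:r, 3:s]
N(rest) = Σ N(rest − s) over sources s of rest; N(one piece) = 1:
  size 1 → [3]=1  [7]=1
  size 2 → [3,7]=2  [6,7]=1
  size 3 → [3,6,7]=3  [5,6,7]=1
  size 4 → [3,5,6,7]=4  [4,5,6,7]=1
  size 5 → [2,4,5,6,7]=1  [3,4,5,6,7]=5
  size 6 → [1,2,4,5,6,7]=1  [2,3,4,5,6,7]=6
  first=0(r) contributes 7
  first=3(s) contributes 1
|[w]| = 8

8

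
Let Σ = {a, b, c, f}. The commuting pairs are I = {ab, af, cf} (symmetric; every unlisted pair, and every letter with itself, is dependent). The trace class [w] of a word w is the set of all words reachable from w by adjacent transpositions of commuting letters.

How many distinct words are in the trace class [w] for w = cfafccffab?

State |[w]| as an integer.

196

#0=c has no predecessor
#1=f has no predecessor
#2=a depends on [0:c]
#3=f depends on [1:f]
#4=c depends on [2:a]
#5=c depends on [4:c]
#6=f depends on [3:f]
#7=f depends on [6:f]
#8=a depends on [5:c]
#9=b depends on [5:c, 7:f]
sources: [0:c, 1:f]
N(rest) = Σ N(rest − s) over sources s of rest; N(one piece) = 1:
  size 1 → [8]=1  [9]=1
  size 2 → [7,9]=1  [8,9]=2
  size 3 → [5,8,9]=2  [6,7,9]=1  [7,8,9]=3
  size 4 → [3,6,7,9]=1  [4,5,8,9]=2  [5,7,8,9]=5  [6,7,8,9]=4
  size 5 → [1,3,6,7,9]=1  [2,4,5,8,9]=2  [3,6,7,8,9]=5  [4,5,7,8,9]=7  [5,6,7,8,9]=9
  size 6 → [0,2,4,5,8,9]=2  [1,3,6,7,8,9]=6  [2,4,5,7,8,9]=9  [3,5,6,7,8,9]=14  [4,5,6,7,8,9]=16
  size 7 → [0,2,4,5,7,8,9]=11  [1,3,5,6,7,8,9]=20  [2,4,5,6,7,8,9]=25  [3,4,5,6,7,8,9]=30
  size 8 → [0,2,4,5,6,7,8,9]=36  [1,3,4,5,6,7,8,9]=50  [2,3,4,5,6,7,8,9]=55
  first=0(c) contributes 105
  first=1(f) contributes 91
|[w]| = 196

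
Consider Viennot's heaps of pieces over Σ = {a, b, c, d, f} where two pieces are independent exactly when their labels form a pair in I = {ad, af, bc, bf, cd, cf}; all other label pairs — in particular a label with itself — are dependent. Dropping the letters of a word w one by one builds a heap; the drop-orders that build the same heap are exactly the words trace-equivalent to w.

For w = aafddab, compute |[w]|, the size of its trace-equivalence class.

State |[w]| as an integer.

drop 0:a onto floor
drop 1:a onto {0:a}
drop 2:f onto floor
drop 3:d onto {2:f}
drop 4:d onto {3:d}
drop 5:a onto {1:a}
drop 6:b onto {4:d, 5:a}
ground layer = {0:a, 2:f}
drop-orders for the pieces not yet dropped (sum over which currently-grounded one goes next):
  1 to go: {6} 1
  2 to go: {4,6} 1  {5,6} 1
  3 to go: {1,5,6} 1  {3,4,6} 1  {4,5,6} 2
  4 to go: {0,1,5,6} 1  {1,4,5,6} 3  {2,3,4,6} 1  {3,4,5,6} 3
  5 to go: {0,1,4,5,6} 4  {1,3,4,5,6} 6  {2,3,4,5,6} 4
  if 0:a drops first: 10 orders
  if 2:f drops first: 10 orders
heap linearizations: 20

20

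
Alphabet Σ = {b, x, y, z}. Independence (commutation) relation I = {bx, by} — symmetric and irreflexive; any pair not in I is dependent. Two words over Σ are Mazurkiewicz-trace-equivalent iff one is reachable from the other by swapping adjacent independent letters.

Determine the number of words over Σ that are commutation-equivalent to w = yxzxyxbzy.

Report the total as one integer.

4

0(y) covers ∅
1(x) covers 0:y
2(z) covers 1:x
3(x) covers 2:z
4(y) covers 3:x
5(x) covers 4:y
6(b) covers 2:z
7(z) covers 5:x, 6:b
8(y) covers 7:z
floor of heap: 0:y
completions by unplaced set U, small U first (add the entries for U minus each lowest piece of U):
  |U|=1: {8}:1
  |U|=2: {7,8}:1
  |U|=3: {5,7,8}:1  {6,7,8}:1
  |U|=4: {4,5,7,8}:1  {5,6,7,8}:2
  |U|=5: {3,4,5,7,8}:1  {4,5,6,7,8}:3
  |U|=6: {3,4,5,6,7,8}:4
  |U|=7: {2,3,4,5,6,7,8}:4
  start at 0(y): 4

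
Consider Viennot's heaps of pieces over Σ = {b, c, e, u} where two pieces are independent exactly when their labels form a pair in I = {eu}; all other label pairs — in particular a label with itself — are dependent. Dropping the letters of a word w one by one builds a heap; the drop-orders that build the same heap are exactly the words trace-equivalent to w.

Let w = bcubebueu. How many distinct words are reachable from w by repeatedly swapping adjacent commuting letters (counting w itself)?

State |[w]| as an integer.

3

#0=b has no predecessor
#1=c depends on [0:b]
#2=u depends on [1:c]
#3=b depends on [2:u]
#4=e depends on [3:b]
#5=b depends on [4:e]
#6=u depends on [5:b]
#7=e depends on [5:b]
#8=u depends on [6:u]
sources: [0:b]
N(rest) = Σ N(rest − s) over sources s of rest; N(one piece) = 1:
  size 1 → [7]=1  [8]=1
  size 2 → [6,8]=1  [7,8]=2
  size 3 → [6,7,8]=3
  size 4 → [5,6,7,8]=3
  size 5 → [4,5,6,7,8]=3
  size 6 → [3,4,5,6,7,8]=3
  size 7 → [2,3,4,5,6,7,8]=3
  first=0(b) contributes 3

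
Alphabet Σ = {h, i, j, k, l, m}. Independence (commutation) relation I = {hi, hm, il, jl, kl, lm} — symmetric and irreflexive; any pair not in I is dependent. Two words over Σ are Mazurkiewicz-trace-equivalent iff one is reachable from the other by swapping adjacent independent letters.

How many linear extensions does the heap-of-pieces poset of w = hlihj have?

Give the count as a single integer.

4

piece 0:h — minimal
piece 1:l rests on {0:h}
piece 2:i — minimal
piece 3:h rests on {1:l}
piece 4:j rests on {2:i, 3:h}
minimal pieces: {0:h, 2:i}
ways to finish when only these pieces remain (= sum over removing one remaining piece with nothing left below it):
  1 left: {4}→1
  2 left: {2,4}→1  {3,4}→1
  3 left: {1,3,4}→1  {2,3,4}→2
  placing 0:h first → 3 extensions
  placing 2:i first → 1 extensions
total linear extensions = 4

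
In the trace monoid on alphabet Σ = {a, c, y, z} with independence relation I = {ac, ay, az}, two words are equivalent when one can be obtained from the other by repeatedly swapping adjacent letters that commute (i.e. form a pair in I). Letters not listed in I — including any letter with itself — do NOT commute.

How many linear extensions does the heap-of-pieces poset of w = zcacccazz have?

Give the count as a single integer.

#0=z has no predecessor
#1=c depends on [0:z]
#2=a has no predecessor
#3=c depends on [1:c]
#4=c depends on [3:c]
#5=c depends on [4:c]
#6=a depends on [2:a]
#7=z depends on [5:c]
#8=z depends on [7:z]
sources: [0:z, 2:a]
N(rest) = Σ N(rest − s) over sources s of rest; N(one piece) = 1:
  size 1 → [6]=1  [8]=1
  size 2 → [2,6]=1  [6,8]=2  [7,8]=1
  size 3 → [2,6,8]=3  [5,7,8]=1  [6,7,8]=3
  size 4 → [2,6,7,8]=6  [4,5,7,8]=1  [5,6,7,8]=4
  size 5 → [2,5,6,7,8]=10  [3,4,5,7,8]=1  [4,5,6,7,8]=5
  size 6 → [1,3,4,5,7,8]=1  [2,4,5,6,7,8]=15  [3,4,5,6,7,8]=6
  size 7 → [0,1,3,4,5,7,8]=1  [1,3,4,5,6,7,8]=7  [2,3,4,5,6,7,8]=21
  first=0(z) contributes 28
  first=2(a) contributes 8
|[w]| = 36

36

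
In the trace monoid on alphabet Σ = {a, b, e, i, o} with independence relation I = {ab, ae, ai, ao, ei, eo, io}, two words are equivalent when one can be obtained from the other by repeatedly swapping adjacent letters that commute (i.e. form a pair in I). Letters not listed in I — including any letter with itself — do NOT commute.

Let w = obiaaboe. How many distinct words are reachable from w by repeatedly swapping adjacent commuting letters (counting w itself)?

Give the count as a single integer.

56

#0=o has no predecessor
#1=b depends on [0:o]
#2=i depends on [1:b]
#3=a has no predecessor
#4=a depends on [3:a]
#5=b depends on [2:i]
#6=o depends on [5:b]
#7=e depends on [5:b]
sources: [0:o, 3:a]
N(rest) = Σ N(rest − s) over sources s of rest; N(one piece) = 1:
  size 1 → [4]=1  [6]=1  [7]=1
  size 2 → [3,4]=1  [4,6]=2  [4,7]=2  [6,7]=2
  size 3 → [3,4,6]=3  [3,4,7]=3  [4,6,7]=6  [5,6,7]=2
  size 4 → [2,5,6,7]=2  [3,4,6,7]=12  [4,5,6,7]=8
  size 5 → [1,2,5,6,7]=2  [2,4,5,6,7]=10  [3,4,5,6,7]=20
  size 6 → [0,1,2,5,6,7]=2  [1,2,4,5,6,7]=12  [2,3,4,5,6,7]=30
  first=0(o) contributes 42
  first=3(a) contributes 14
|[w]| = 56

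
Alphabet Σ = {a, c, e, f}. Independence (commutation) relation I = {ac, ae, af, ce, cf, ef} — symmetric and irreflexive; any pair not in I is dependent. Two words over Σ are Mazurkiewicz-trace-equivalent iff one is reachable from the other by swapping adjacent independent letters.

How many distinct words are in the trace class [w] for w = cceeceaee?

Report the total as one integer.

504

#0=c has no predecessor
#1=c depends on [0:c]
#2=e has no predecessor
#3=e depends on [2:e]
#4=c depends on [1:c]
#5=e depends on [3:e]
#6=a has no predecessor
#7=e depends on [5:e]
#8=e depends on [7:e]
sources: [0:c, 2:e, 6:a]
N(rest) = Σ N(rest − s) over sources s of rest; N(one piece) = 1:
  size 1 → [4]=1  [6]=1  [8]=1
  size 2 → [1,4]=1  [4,6]=2  [4,8]=2  [6,8]=2  [7,8]=1
  size 3 → [0,1,4]=1  [1,4,6]=3  [1,4,8]=3  [4,6,8]=6  [4,7,8]=3  [5,7,8]=1  [6,7,8]=3
  size 4 → [0,1,4,6]=4  [0,1,4,8]=4  [1,4,6,8]=12  [1,4,7,8]=6  [3,5,7,8]=1  [4,5,7,8]=4  [4,6,7,8]=12  [5,6,7,8]=4
  size 5 → [0,1,4,6,8]=20  [0,1,4,7,8]=10  [1,4,5,7,8]=10  [1,4,6,7,8]=30  [2,3,5,7,8]=1  [3,4,5,7,8]=5  [3,5,6,7,8]=5  [4,5,6,7,8]=20
  size 6 → [0,1,4,5,7,8]=20  [0,1,4,6,7,8]=60  [1,3,4,5,7,8]=15  [1,4,5,6,7,8]=60  [2,3,4,5,7,8]=6  [2,3,5,6,7,8]=6  [3,4,5,6,7,8]=30
  size 7 → [0,1,3,4,5,7,8]=35  [0,1,4,5,6,7,8]=140  [1,2,3,4,5,7,8]=21  [1,3,4,5,6,7,8]=105  [2,3,4,5,6,7,8]=42
  first=0(c) contributes 168
  first=2(e) contributes 280
  first=6(a) contributes 56
|[w]| = 504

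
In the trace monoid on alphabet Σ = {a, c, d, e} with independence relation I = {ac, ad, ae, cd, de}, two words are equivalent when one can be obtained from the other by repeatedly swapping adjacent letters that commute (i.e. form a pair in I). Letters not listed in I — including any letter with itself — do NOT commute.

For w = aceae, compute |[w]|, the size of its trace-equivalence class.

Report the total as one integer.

10

drop 0:a onto floor
drop 1:c onto floor
drop 2:e onto {1:c}
drop 3:a onto {0:a}
drop 4:e onto {2:e}
ground layer = {0:a, 1:c}
drop-orders for the pieces not yet dropped (sum over which currently-grounded one goes next):
  1 to go: {3} 1  {4} 1
  2 to go: {0,3} 1  {2,4} 1  {3,4} 2
  3 to go: {0,3,4} 3  {1,2,4} 1  {2,3,4} 3
  if 0:a drops first: 4 orders
  if 1:c drops first: 6 orders
heap linearizations: 10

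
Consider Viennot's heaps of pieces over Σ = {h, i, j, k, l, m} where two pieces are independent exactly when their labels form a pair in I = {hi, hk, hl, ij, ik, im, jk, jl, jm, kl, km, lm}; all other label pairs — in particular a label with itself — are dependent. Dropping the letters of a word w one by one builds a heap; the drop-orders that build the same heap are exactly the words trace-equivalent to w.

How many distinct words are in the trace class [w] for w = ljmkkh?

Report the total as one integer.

piece 0:l — minimal
piece 1:j — minimal
piece 2:m — minimal
piece 3:k — minimal
piece 4:k rests on {3:k}
piece 5:h rests on {1:j, 2:m}
minimal pieces: {0:l, 1:j, 2:m, 3:k}
ways to finish when only these pieces remain (= sum over removing one remaining piece with nothing left below it):
  1 left: {0}→1  {4}→1  {5}→1
  2 left: {0,4}→2  {0,5}→2  {1,5}→1  {2,5}→1  {3,4}→1  {4,5}→2
  3 left: {0,1,5}→3  {0,2,5}→3  {0,3,4}→3  {0,4,5}→6  {1,2,5}→2  {1,4,5}→3  {2,4,5}→3  {3,4,5}→3
  4 left: {0,1,2,5}→8  {0,1,4,5}→12  {0,2,4,5}→12  {0,3,4,5}→12  {1,2,4,5}→8  {1,3,4,5}→6  {2,3,4,5}→6
  placing 0:l first → 20 extensions
  placing 1:j first → 30 extensions
  placing 2:m first → 30 extensions
  placing 3:k first → 40 extensions
total linear extensions = 120

120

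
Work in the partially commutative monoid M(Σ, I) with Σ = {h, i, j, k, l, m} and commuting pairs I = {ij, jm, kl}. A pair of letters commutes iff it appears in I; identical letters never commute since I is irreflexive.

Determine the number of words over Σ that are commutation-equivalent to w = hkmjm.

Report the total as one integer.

piece 0:h — minimal
piece 1:k rests on {0:h}
piece 2:m rests on {1:k}
piece 3:j rests on {1:k}
piece 4:m rests on {2:m}
minimal pieces: {0:h}
ways to finish when only these pieces remain (= sum over removing one remaining piece with nothing left below it):
  1 left: {3}→1  {4}→1
  2 left: {2,4}→1  {3,4}→2
  3 left: {2,3,4}→3
  placing 0:h first → 3 extensions

3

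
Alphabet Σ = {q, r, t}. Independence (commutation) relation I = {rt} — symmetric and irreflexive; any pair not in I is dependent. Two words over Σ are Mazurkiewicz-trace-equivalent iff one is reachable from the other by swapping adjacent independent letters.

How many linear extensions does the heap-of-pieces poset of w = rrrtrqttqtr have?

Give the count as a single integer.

#0=r has no predecessor
#1=r depends on [0:r]
#2=r depends on [1:r]
#3=t has no predecessor
#4=r depends on [2:r]
#5=q depends on [3:t, 4:r]
#6=t depends on [5:q]
#7=t depends on [6:t]
#8=q depends on [7:t]
#9=t depends on [8:q]
#10=r depends on [8:q]
sources: [0:r, 3:t]
N(rest) = Σ N(rest − s) over sources s of rest; N(one piece) = 1:
  size 1 → [9]=1  [10]=1
  size 2 → [9,10]=2
  size 3 → [8,9,10]=2
  size 4 → [7,8,9,10]=2
  size 5 → [6,7,8,9,10]=2
  size 6 → [5,6,7,8,9,10]=2
  size 7 → [3,5,6,7,8,9,10]=2  [4,5,6,7,8,9,10]=2
  size 8 → [2,4,5,6,7,8,9,10]=2  [3,4,5,6,7,8,9,10]=4
  size 9 → [1,2,4,5,6,7,8,9,10]=2  [2,3,4,5,6,7,8,9,10]=6
  first=0(r) contributes 8
  first=3(t) contributes 2
|[w]| = 10

10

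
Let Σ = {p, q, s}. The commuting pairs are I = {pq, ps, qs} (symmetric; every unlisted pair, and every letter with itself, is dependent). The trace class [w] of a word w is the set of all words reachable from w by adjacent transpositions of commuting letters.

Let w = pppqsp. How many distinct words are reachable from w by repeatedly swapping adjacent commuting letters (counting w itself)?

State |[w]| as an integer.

0(p) covers ∅
1(p) covers 0:p
2(p) covers 1:p
3(q) covers ∅
4(s) covers ∅
5(p) covers 2:p
floor of heap: 0:p, 3:q, 4:s
completions by unplaced set U, small U first (add the entries for U minus each lowest piece of U):
  |U|=1: {3}:1  {4}:1  {5}:1
  |U|=2: {2,5}:1  {3,4}:2  {3,5}:2  {4,5}:2
  |U|=3: {1,2,5}:1  {2,3,5}:3  {2,4,5}:3  {3,4,5}:6
  |U|=4: {0,1,2,5}:1  {1,2,3,5}:4  {1,2,4,5}:4  {2,3,4,5}:12
  start at 0(p): 20
  start at 3(q): 5
  start at 4(s): 5
sum over floor = 30

30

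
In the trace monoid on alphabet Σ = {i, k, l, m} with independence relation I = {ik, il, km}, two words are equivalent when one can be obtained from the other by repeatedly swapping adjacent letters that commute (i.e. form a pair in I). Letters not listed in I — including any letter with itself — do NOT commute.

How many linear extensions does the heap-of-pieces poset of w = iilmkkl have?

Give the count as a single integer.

19

0(i) covers ∅
1(i) covers 0:i
2(l) covers ∅
3(m) covers 1:i, 2:l
4(k) covers 2:l
5(k) covers 4:k
6(l) covers 3:m, 5:k
floor of heap: 0:i, 2:l
completions by unplaced set U, small U first (add the entries for U minus each lowest piece of U):
  |U|=1: {6}:1
  |U|=2: {3,6}:1  {5,6}:1
  |U|=3: {1,3,6}:1  {3,5,6}:2  {4,5,6}:1
  |U|=4: {0,1,3,6}:1  {1,3,5,6}:3  {3,4,5,6}:3
  |U|=5: {0,1,3,5,6}:4  {1,3,4,5,6}:6  {2,3,4,5,6}:3
  start at 0(i): 9
  start at 2(l): 10
sum over floor = 19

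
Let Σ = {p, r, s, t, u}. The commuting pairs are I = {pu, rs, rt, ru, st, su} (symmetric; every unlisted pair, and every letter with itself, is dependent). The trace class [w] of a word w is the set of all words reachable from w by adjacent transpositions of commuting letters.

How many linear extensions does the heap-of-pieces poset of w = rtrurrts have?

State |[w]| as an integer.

0(r) covers ∅
1(t) covers ∅
2(r) covers 0:r
3(u) covers 1:t
4(r) covers 2:r
5(r) covers 4:r
6(t) covers 3:u
7(s) covers ∅
floor of heap: 0:r, 1:t, 7:s
completions by unplaced set U, small U first (add the entries for U minus each lowest piece of U):
  |U|=1: {5}:1  {6}:1  {7}:1
  |U|=2: {3,6}:1  {4,5}:1  {5,6}:2  {5,7}:2  {6,7}:2
  |U|=3: {1,3,6}:1  {2,4,5}:1  {3,5,6}:3  {3,6,7}:3  {4,5,6}:3  {4,5,7}:3  {5,6,7}:6
  |U|=4: {0,2,4,5}:1  {1,3,5,6}:4  {1,3,6,7}:4  {2,4,5,6}:4  {2,4,5,7}:4  {3,4,5,6}:6  {3,5,6,7}:12  {4,5,6,7}:12
  |U|=5: {0,2,4,5,6}:5  {0,2,4,5,7}:5  {1,3,4,5,6}:10  {1,3,5,6,7}:20  {2,3,4,5,6}:10  {2,4,5,6,7}:20  {3,4,5,6,7}:30
  |U|=6: {0,2,3,4,5,6}:15  {0,2,4,5,6,7}:30  {1,2,3,4,5,6}:20  {1,3,4,5,6,7}:60  {2,3,4,5,6,7}:60
  start at 0(r): 140
  start at 1(t): 105
  start at 7(s): 35
sum over floor = 280

280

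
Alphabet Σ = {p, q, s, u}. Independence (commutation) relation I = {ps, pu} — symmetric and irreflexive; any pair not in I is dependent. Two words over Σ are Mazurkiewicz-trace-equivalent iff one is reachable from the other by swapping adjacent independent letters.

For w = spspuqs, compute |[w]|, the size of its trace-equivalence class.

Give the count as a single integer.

0(s) covers ∅
1(p) covers ∅
2(s) covers 0:s
3(p) covers 1:p
4(u) covers 2:s
5(q) covers 3:p, 4:u
6(s) covers 5:q
floor of heap: 0:s, 1:p
completions by unplaced set U, small U first (add the entries for U minus each lowest piece of U):
  |U|=1: {6}:1
  |U|=2: {5,6}:1
  |U|=3: {3,5,6}:1  {4,5,6}:1
  |U|=4: {1,3,5,6}:1  {2,4,5,6}:1  {3,4,5,6}:2
  |U|=5: {0,2,4,5,6}:1  {1,3,4,5,6}:3  {2,3,4,5,6}:3
  start at 0(s): 6
  start at 1(p): 4
sum over floor = 10

10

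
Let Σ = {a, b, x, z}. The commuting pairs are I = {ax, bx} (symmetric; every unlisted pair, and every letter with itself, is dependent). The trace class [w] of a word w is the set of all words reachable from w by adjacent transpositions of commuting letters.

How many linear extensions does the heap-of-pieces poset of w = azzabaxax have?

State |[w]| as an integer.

piece 0:a — minimal
piece 1:z rests on {0:a}
piece 2:z rests on {1:z}
piece 3:a rests on {2:z}
piece 4:b rests on {3:a}
piece 5:a rests on {4:b}
piece 6:x rests on {2:z}
piece 7:a rests on {5:a}
piece 8:x rests on {6:x}
minimal pieces: {0:a}
ways to finish when only these pieces remain (= sum over removing one remaining piece with nothing left below it):
  1 left: {7}→1  {8}→1
  2 left: {5,7}→1  {6,8}→1  {7,8}→2
  3 left: {4,5,7}→1  {5,7,8}→3  {6,7,8}→3
  4 left: {3,4,5,7}→1  {4,5,7,8}→4  {5,6,7,8}→6
  5 left: {3,4,5,7,8}→5  {4,5,6,7,8}→10
  6 left: {3,4,5,6,7,8}→15
  7 left: {2,3,4,5,6,7,8}→15
  placing 0:a first → 15 extensions

15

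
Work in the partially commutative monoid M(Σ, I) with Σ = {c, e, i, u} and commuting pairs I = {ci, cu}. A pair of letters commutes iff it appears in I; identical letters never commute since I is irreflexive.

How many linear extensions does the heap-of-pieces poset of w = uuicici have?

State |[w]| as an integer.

21

piece 0:u — minimal
piece 1:u rests on {0:u}
piece 2:i rests on {1:u}
piece 3:c — minimal
piece 4:i rests on {2:i}
piece 5:c rests on {3:c}
piece 6:i rests on {4:i}
minimal pieces: {0:u, 3:c}
ways to finish when only these pieces remain (= sum over removing one remaining piece with nothing left below it):
  1 left: {5}→1  {6}→1
  2 left: {3,5}→1  {4,6}→1  {5,6}→2
  3 left: {2,4,6}→1  {3,5,6}→3  {4,5,6}→3
  4 left: {1,2,4,6}→1  {2,4,5,6}→4  {3,4,5,6}→6
  5 left: {0,1,2,4,6}→1  {1,2,4,5,6}→5  {2,3,4,5,6}→10
  placing 0:u first → 15 extensions
  placing 3:c first → 6 extensions
total linear extensions = 21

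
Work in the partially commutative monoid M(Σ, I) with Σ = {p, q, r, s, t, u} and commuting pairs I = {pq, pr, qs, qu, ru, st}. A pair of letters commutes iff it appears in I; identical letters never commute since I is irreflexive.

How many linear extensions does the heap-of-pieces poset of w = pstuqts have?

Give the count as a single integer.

12

drop 0:p onto floor
drop 1:s onto {0:p}
drop 2:t onto {0:p}
drop 3:u onto {1:s, 2:t}
drop 4:q onto {2:t}
drop 5:t onto {3:u, 4:q}
drop 6:s onto {3:u}
ground layer = {0:p}
drop-orders for the pieces not yet dropped (sum over which currently-grounded one goes next):
  1 to go: {5} 1  {6} 1
  2 to go: {4,5} 1  {5,6} 2
  3 to go: {3,5,6} 2  {4,5,6} 3
  4 to go: {1,3,5,6} 2  {3,4,5,6} 5
  5 to go: {1,3,4,5,6} 7  {2,3,4,5,6} 5
  if 0:p drops first: 12 orders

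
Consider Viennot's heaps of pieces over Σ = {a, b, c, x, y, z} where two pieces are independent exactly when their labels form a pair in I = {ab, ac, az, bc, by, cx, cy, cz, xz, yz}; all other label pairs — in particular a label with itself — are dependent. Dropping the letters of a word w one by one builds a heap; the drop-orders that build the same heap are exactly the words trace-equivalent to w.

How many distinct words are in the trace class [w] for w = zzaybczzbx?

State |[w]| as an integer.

piece 0:z — minimal
piece 1:z rests on {0:z}
piece 2:a — minimal
piece 3:y rests on {2:a}
piece 4:b rests on {1:z}
piece 5:c — minimal
piece 6:z rests on {4:b}
piece 7:z rests on {6:z}
piece 8:b rests on {7:z}
piece 9:x rests on {3:y, 8:b}
minimal pieces: {0:z, 2:a, 5:c}
ways to finish when only these pieces remain (= sum over removing one remaining piece with nothing left below it):
  1 left: {5}→1  {9}→1
  2 left: {3,9}→1  {5,9}→2  {8,9}→1
  3 left: {2,3,9}→1  {3,5,9}→3  {3,8,9}→2  {5,8,9}→3  {7,8,9}→1
  4 left: {2,3,5,9}→4  {2,3,8,9}→3  {3,5,8,9}→8  {3,7,8,9}→3  {5,7,8,9}→4  {6,7,8,9}→1
  5 left: {2,3,5,8,9}→15  {2,3,7,8,9}→6  {3,5,7,8,9}→15  {3,6,7,8,9}→4  {4,6,7,8,9}→1  {5,6,7,8,9}→5
  6 left: {1,4,6,7,8,9}→1  {2,3,5,7,8,9}→36  {2,3,6,7,8,9}→10  {3,4,6,7,8,9}→5  {3,5,6,7,8,9}→24  {4,5,6,7,8,9}→6
  7 left: {0,1,4,6,7,8,9}→1  {1,3,4,6,7,8,9}→6  {1,4,5,6,7,8,9}→7  {2,3,4,6,7,8,9}→15  {2,3,5,6,7,8,9}→70  {3,4,5,6,7,8,9}→35
  8 left: {0,1,3,4,6,7,8,9}→7  {0,1,4,5,6,7,8,9}→8  {1,2,3,4,6,7,8,9}→21  {1,3,4,5,6,7,8,9}→48  {2,3,4,5,6,7,8,9}→120
  placing 0:z first → 189 extensions
  placing 2:a first → 63 extensions
  placing 5:c first → 28 extensions
total linear extensions = 280

280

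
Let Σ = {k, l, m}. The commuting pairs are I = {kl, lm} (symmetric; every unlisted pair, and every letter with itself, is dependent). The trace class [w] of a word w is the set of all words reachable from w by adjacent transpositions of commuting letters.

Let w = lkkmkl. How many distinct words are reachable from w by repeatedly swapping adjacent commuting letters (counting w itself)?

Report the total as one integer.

drop 0:l onto floor
drop 1:k onto floor
drop 2:k onto {1:k}
drop 3:m onto {2:k}
drop 4:k onto {3:m}
drop 5:l onto {0:l}
ground layer = {0:l, 1:k}
drop-orders for the pieces not yet dropped (sum over which currently-grounded one goes next):
  1 to go: {4} 1  {5} 1
  2 to go: {0,5} 1  {3,4} 1  {4,5} 2
  3 to go: {0,4,5} 3  {2,3,4} 1  {3,4,5} 3
  4 to go: {0,3,4,5} 6  {1,2,3,4} 1  {2,3,4,5} 4
  if 0:l drops first: 5 orders
  if 1:k drops first: 10 orders
heap linearizations: 15

15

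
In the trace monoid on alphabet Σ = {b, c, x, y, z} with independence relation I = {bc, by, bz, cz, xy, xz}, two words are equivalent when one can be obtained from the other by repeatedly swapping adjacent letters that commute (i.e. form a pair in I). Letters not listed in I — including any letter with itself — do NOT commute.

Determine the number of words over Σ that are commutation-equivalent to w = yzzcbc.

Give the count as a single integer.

drop 0:y onto floor
drop 1:z onto {0:y}
drop 2:z onto {1:z}
drop 3:c onto {0:y}
drop 4:b onto floor
drop 5:c onto {3:c}
ground layer = {0:y, 4:b}
drop-orders for the pieces not yet dropped (sum over which currently-grounded one goes next):
  1 to go: {2} 1  {4} 1  {5} 1
  2 to go: {1,2} 1  {2,4} 2  {2,5} 2  {3,5} 1  {4,5} 2
  3 to go: {1,2,4} 3  {1,2,5} 3  {2,3,5} 3  {2,4,5} 6  {3,4,5} 3
  4 to go: {1,2,3,5} 6  {1,2,4,5} 12  {2,3,4,5} 12
  if 0:y drops first: 30 orders
  if 4:b drops first: 6 orders
heap linearizations: 36

36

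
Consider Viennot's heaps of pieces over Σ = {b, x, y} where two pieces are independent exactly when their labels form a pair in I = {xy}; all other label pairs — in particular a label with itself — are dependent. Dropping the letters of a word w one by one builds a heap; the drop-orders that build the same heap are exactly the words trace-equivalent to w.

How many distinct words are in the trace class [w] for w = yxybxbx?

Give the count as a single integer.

0(y) covers ∅
1(x) covers ∅
2(y) covers 0:y
3(b) covers 1:x, 2:y
4(x) covers 3:b
5(b) covers 4:x
6(x) covers 5:b
floor of heap: 0:y, 1:x
completions by unplaced set U, small U first (add the entries for U minus each lowest piece of U):
  |U|=1: {6}:1
  |U|=2: {5,6}:1
  |U|=3: {4,5,6}:1
  |U|=4: {3,4,5,6}:1
  |U|=5: {1,3,4,5,6}:1  {2,3,4,5,6}:1
  start at 0(y): 2
  start at 1(x): 1
sum over floor = 3

3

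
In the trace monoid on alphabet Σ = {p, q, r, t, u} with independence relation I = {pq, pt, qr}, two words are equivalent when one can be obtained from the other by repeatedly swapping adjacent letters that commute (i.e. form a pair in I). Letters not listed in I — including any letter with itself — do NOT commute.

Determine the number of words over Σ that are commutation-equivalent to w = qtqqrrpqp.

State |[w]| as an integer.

35

piece 0:q — minimal
piece 1:t rests on {0:q}
piece 2:q rests on {1:t}
piece 3:q rests on {2:q}
piece 4:r rests on {1:t}
piece 5:r rests on {4:r}
piece 6:p rests on {5:r}
piece 7:q rests on {3:q}
piece 8:p rests on {6:p}
minimal pieces: {0:q}
ways to finish when only these pieces remain (= sum over removing one remaining piece with nothing left below it):
  1 left: {7}→1  {8}→1
  2 left: {3,7}→1  {6,8}→1  {7,8}→2
  3 left: {2,3,7}→1  {3,7,8}→3  {5,6,8}→1  {6,7,8}→3
  4 left: {2,3,7,8}→4  {3,6,7,8}→6  {4,5,6,8}→1  {5,6,7,8}→4
  5 left: {2,3,6,7,8}→10  {3,5,6,7,8}→10  {4,5,6,7,8}→5
  6 left: {2,3,5,6,7,8}→20  {3,4,5,6,7,8}→15
  7 left: {2,3,4,5,6,7,8}→35
  placing 0:q first → 35 extensions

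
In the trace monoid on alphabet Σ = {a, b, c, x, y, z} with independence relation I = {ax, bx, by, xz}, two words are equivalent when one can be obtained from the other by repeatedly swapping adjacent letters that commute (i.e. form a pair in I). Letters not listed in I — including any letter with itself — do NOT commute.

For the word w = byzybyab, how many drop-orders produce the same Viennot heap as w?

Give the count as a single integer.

0(b) covers ∅
1(y) covers ∅
2(z) covers 0:b, 1:y
3(y) covers 2:z
4(b) covers 2:z
5(y) covers 3:y
6(a) covers 4:b, 5:y
7(b) covers 6:a
floor of heap: 0:b, 1:y
completions by unplaced set U, small U first (add the entries for U minus each lowest piece of U):
  |U|=1: {7}:1
  |U|=2: {6,7}:1
  |U|=3: {4,6,7}:1  {5,6,7}:1
  |U|=4: {3,5,6,7}:1  {4,5,6,7}:2
  |U|=5: {3,4,5,6,7}:3
  |U|=6: {2,3,4,5,6,7}:3
  start at 0(b): 3
  start at 1(y): 3
sum over floor = 6

6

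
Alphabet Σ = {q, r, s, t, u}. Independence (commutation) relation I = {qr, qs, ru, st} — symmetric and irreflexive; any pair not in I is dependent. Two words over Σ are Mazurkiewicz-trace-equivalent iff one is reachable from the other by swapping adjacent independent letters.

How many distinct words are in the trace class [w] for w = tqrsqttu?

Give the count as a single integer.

drop 0:t onto floor
drop 1:q onto {0:t}
drop 2:r onto {0:t}
drop 3:s onto {2:r}
drop 4:q onto {1:q}
drop 5:t onto {2:r, 4:q}
drop 6:t onto {5:t}
drop 7:u onto {3:s, 6:t}
ground layer = {0:t}
drop-orders for the pieces not yet dropped (sum over which currently-grounded one goes next):
  1 to go: {7} 1
  2 to go: {3,7} 1  {6,7} 1
  3 to go: {3,6,7} 2  {5,6,7} 1
  4 to go: {3,5,6,7} 3  {4,5,6,7} 1
  5 to go: {1,4,5,6,7} 1  {2,3,5,6,7} 3  {3,4,5,6,7} 4
  6 to go: {1,3,4,5,6,7} 5  {2,3,4,5,6,7} 7
  if 0:t drops first: 12 orders

12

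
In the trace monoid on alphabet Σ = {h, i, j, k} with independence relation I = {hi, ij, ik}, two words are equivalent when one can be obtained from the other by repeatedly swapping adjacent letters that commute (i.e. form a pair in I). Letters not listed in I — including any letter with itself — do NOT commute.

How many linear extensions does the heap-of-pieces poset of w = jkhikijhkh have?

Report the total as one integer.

45

piece 0:j — minimal
piece 1:k rests on {0:j}
piece 2:h rests on {1:k}
piece 3:i — minimal
piece 4:k rests on {2:h}
piece 5:i rests on {3:i}
piece 6:j rests on {4:k}
piece 7:h rests on {6:j}
piece 8:k rests on {7:h}
piece 9:h rests on {8:k}
minimal pieces: {0:j, 3:i}
ways to finish when only these pieces remain (= sum over removing one remaining piece with nothing left below it):
  1 left: {5}→1  {9}→1
  2 left: {3,5}→1  {5,9}→2  {8,9}→1
  3 left: {3,5,9}→3  {5,8,9}→3  {7,8,9}→1
  4 left: {3,5,8,9}→6  {5,7,8,9}→4  {6,7,8,9}→1
  5 left: {3,5,7,8,9}→10  {4,6,7,8,9}→1  {5,6,7,8,9}→5
  6 left: {2,4,6,7,8,9}→1  {3,5,6,7,8,9}→15  {4,5,6,7,8,9}→6
  7 left: {1,2,4,6,7,8,9}→1  {2,4,5,6,7,8,9}→7  {3,4,5,6,7,8,9}→21
  8 left: {0,1,2,4,6,7,8,9}→1  {1,2,4,5,6,7,8,9}→8  {2,3,4,5,6,7,8,9}→28
  placing 0:j first → 36 extensions
  placing 3:i first → 9 extensions
total linear extensions = 45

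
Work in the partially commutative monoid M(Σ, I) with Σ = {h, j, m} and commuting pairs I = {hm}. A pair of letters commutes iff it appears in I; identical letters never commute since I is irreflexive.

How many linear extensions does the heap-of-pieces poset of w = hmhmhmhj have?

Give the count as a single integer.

35

drop 0:h onto floor
drop 1:m onto floor
drop 2:h onto {0:h}
drop 3:m onto {1:m}
drop 4:h onto {2:h}
drop 5:m onto {3:m}
drop 6:h onto {4:h}
drop 7:j onto {5:m, 6:h}
ground layer = {0:h, 1:m}
drop-orders for the pieces not yet dropped (sum over which currently-grounded one goes next):
  1 to go: {7} 1
  2 to go: {5,7} 1  {6,7} 1
  3 to go: {3,5,7} 1  {4,6,7} 1  {5,6,7} 2
  4 to go: {1,3,5,7} 1  {2,4,6,7} 1  {3,5,6,7} 3  {4,5,6,7} 3
  5 to go: {0,2,4,6,7} 1  {1,3,5,6,7} 4  {2,4,5,6,7} 4  {3,4,5,6,7} 6
  6 to go: {0,2,4,5,6,7} 5  {1,3,4,5,6,7} 10  {2,3,4,5,6,7} 10
  if 0:h drops first: 20 orders
  if 1:m drops first: 15 orders
heap linearizations: 35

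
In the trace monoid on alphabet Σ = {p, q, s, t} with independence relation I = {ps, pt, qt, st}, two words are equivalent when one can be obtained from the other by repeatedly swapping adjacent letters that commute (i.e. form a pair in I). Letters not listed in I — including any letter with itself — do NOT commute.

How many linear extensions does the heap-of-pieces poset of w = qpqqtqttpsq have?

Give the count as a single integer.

330

drop 0:q onto floor
drop 1:p onto {0:q}
drop 2:q onto {1:p}
drop 3:q onto {2:q}
drop 4:t onto floor
drop 5:q onto {3:q}
drop 6:t onto {4:t}
drop 7:t onto {6:t}
drop 8:p onto {5:q}
drop 9:s onto {5:q}
drop 10:q onto {8:p, 9:s}
ground layer = {0:q, 4:t}
drop-orders for the pieces not yet dropped (sum over which currently-grounded one goes next):
  1 to go: {7} 1  {10} 1
  2 to go: {6,7} 1  {7,10} 2  {8,10} 1  {9,10} 1
  3 to go: {4,6,7} 1  {6,7,10} 3  {7,8,10} 3  {7,9,10} 3  {8,9,10} 2
  4 to go: {4,6,7,10} 4  {5,8,9,10} 2  {6,7,8,10} 6  {6,7,9,10} 6  {7,8,9,10} 8
  5 to go: {3,5,8,9,10} 2  {4,6,7,8,10} 10  {4,6,7,9,10} 10  {5,7,8,9,10} 10  {6,7,8,9,10} 20
  6 to go: {2,3,5,8,9,10} 2  {3,5,7,8,9,10} 12  {4,6,7,8,9,10} 40  {5,6,7,8,9,10} 30
  7 to go: {1,2,3,5,8,9,10} 2  {2,3,5,7,8,9,10} 14  {3,5,6,7,8,9,10} 42  {4,5,6,7,8,9,10} 70
  8 to go: {0,1,2,3,5,8,9,10} 2  {1,2,3,5,7,8,9,10} 16  {2,3,5,6,7,8,9,10} 56  {3,4,5,6,7,8,9,10} 112
  9 to go: {0,1,2,3,5,7,8,9,10} 18  {1,2,3,5,6,7,8,9,10} 72  {2,3,4,5,6,7,8,9,10} 168
  if 0:q drops first: 240 orders
  if 4:t drops first: 90 orders
heap linearizations: 330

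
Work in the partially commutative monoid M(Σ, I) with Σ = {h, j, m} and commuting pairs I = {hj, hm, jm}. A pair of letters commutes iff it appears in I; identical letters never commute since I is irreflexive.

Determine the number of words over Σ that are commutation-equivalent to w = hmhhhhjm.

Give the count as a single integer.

0(h) covers ∅
1(m) covers ∅
2(h) covers 0:h
3(h) covers 2:h
4(h) covers 3:h
5(h) covers 4:h
6(j) covers ∅
7(m) covers 1:m
floor of heap: 0:h, 1:m, 6:j
completions by unplaced set U, small U first (add the entries for U minus each lowest piece of U):
  |U|=1: {5}:1  {6}:1  {7}:1
  |U|=2: {1,7}:1  {4,5}:1  {5,6}:2  {5,7}:2  {6,7}:2
  |U|=3: {1,5,7}:3  {1,6,7}:3  {3,4,5}:1  {4,5,6}:3  {4,5,7}:3  {5,6,7}:6
  |U|=4: {1,4,5,7}:6  {1,5,6,7}:12  {2,3,4,5}:1  {3,4,5,6}:4  {3,4,5,7}:4  {4,5,6,7}:12
  |U|=5: {0,2,3,4,5}:1  {1,3,4,5,7}:10  {1,4,5,6,7}:30  {2,3,4,5,6}:5  {2,3,4,5,7}:5  {3,4,5,6,7}:20
  |U|=6: {0,2,3,4,5,6}:6  {0,2,3,4,5,7}:6  {1,2,3,4,5,7}:15  {1,3,4,5,6,7}:60  {2,3,4,5,6,7}:30
  start at 0(h): 105
  start at 1(m): 42
  start at 6(j): 21
sum over floor = 168

168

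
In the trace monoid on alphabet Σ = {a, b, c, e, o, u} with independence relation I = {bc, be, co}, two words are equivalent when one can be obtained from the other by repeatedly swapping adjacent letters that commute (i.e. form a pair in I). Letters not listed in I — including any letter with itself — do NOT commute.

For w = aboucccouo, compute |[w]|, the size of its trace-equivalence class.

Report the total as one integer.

4

#0=a has no predecessor
#1=b depends on [0:a]
#2=o depends on [1:b]
#3=u depends on [2:o]
#4=c depends on [3:u]
#5=c depends on [4:c]
#6=c depends on [5:c]
#7=o depends on [3:u]
#8=u depends on [6:c, 7:o]
#9=o depends on [8:u]
sources: [0:a]
N(rest) = Σ N(rest − s) over sources s of rest; N(one piece) = 1:
  size 1 → [9]=1
  size 2 → [8,9]=1
  size 3 → [6,8,9]=1  [7,8,9]=1
  size 4 → [5,6,8,9]=1  [6,7,8,9]=2
  size 5 → [4,5,6,8,9]=1  [5,6,7,8,9]=3
  size 6 → [4,5,6,7,8,9]=4
  size 7 → [3,4,5,6,7,8,9]=4
  size 8 → [2,3,4,5,6,7,8,9]=4
  first=0(a) contributes 4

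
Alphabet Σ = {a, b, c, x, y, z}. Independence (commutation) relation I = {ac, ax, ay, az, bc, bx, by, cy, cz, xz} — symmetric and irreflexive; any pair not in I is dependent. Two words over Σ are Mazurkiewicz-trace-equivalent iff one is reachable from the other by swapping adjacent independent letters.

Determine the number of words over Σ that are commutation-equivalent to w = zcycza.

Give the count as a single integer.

0(z) covers ∅
1(c) covers ∅
2(y) covers 0:z
3(c) covers 1:c
4(z) covers 2:y
5(a) covers ∅
floor of heap: 0:z, 1:c, 5:a
completions by unplaced set U, small U first (add the entries for U minus each lowest piece of U):
  |U|=1: {3}:1  {4}:1  {5}:1
  |U|=2: {1,3}:1  {2,4}:1  {3,4}:2  {3,5}:2  {4,5}:2
  |U|=3: {0,2,4}:1  {1,3,4}:3  {1,3,5}:3  {2,3,4}:3  {2,4,5}:3  {3,4,5}:6
  |U|=4: {0,2,3,4}:4  {0,2,4,5}:4  {1,2,3,4}:6  {1,3,4,5}:12  {2,3,4,5}:12
  start at 0(z): 30
  start at 1(c): 20
  start at 5(a): 10
sum over floor = 60

60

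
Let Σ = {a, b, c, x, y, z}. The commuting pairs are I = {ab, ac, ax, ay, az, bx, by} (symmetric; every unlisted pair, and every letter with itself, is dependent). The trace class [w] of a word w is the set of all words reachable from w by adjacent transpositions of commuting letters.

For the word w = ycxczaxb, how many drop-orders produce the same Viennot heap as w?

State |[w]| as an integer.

16

piece 0:y — minimal
piece 1:c rests on {0:y}
piece 2:x rests on {1:c}
piece 3:c rests on {2:x}
piece 4:z rests on {3:c}
piece 5:a — minimal
piece 6:x rests on {4:z}
piece 7:b rests on {4:z}
minimal pieces: {0:y, 5:a}
ways to finish when only these pieces remain (= sum over removing one remaining piece with nothing left below it):
  1 left: {5}→1  {6}→1  {7}→1
  2 left: {5,6}→2  {5,7}→2  {6,7}→2
  3 left: {4,6,7}→2  {5,6,7}→6
  4 left: {3,4,6,7}→2  {4,5,6,7}→8
  5 left: {2,3,4,6,7}→2  {3,4,5,6,7}→10
  6 left: {1,2,3,4,6,7}→2  {2,3,4,5,6,7}→12
  placing 0:y first → 14 extensions
  placing 5:a first → 2 extensions
total linear extensions = 16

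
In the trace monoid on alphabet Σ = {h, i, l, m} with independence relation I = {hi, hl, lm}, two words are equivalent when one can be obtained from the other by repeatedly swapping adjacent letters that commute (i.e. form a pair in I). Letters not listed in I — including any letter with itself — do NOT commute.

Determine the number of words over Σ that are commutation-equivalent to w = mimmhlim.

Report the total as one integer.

#0=m has no predecessor
#1=i depends on [0:m]
#2=m depends on [1:i]
#3=m depends on [2:m]
#4=h depends on [3:m]
#5=l depends on [1:i]
#6=i depends on [3:m, 5:l]
#7=m depends on [4:h, 6:i]
sources: [0:m]
N(rest) = Σ N(rest − s) over sources s of rest; N(one piece) = 1:
  size 1 → [7]=1
  size 2 → [4,7]=1  [6,7]=1
  size 3 → [4,6,7]=2  [5,6,7]=1
  size 4 → [3,4,6,7]=2  [4,5,6,7]=3
  size 5 → [2,3,4,6,7]=2  [3,4,5,6,7]=5
  size 6 → [2,3,4,5,6,7]=7
  first=0(m) contributes 7

7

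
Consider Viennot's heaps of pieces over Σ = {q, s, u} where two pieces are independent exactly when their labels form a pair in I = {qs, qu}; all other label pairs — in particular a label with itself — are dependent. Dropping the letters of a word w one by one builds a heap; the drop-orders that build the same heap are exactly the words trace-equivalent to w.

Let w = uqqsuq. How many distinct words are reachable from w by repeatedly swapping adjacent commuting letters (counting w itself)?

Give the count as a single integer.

20

drop 0:u onto floor
drop 1:q onto floor
drop 2:q onto {1:q}
drop 3:s onto {0:u}
drop 4:u onto {3:s}
drop 5:q onto {2:q}
ground layer = {0:u, 1:q}
drop-orders for the pieces not yet dropped (sum over which currently-grounded one goes next):
  1 to go: {4} 1  {5} 1
  2 to go: {2,5} 1  {3,4} 1  {4,5} 2
  3 to go: {0,3,4} 1  {1,2,5} 1  {2,4,5} 3  {3,4,5} 3
  4 to go: {0,3,4,5} 4  {1,2,4,5} 4  {2,3,4,5} 6
  if 0:u drops first: 10 orders
  if 1:q drops first: 10 orders
heap linearizations: 20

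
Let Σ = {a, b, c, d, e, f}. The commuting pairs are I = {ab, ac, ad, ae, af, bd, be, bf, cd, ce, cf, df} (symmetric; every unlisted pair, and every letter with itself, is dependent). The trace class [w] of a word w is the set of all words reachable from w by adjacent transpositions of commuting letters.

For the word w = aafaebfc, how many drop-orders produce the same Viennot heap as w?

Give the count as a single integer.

560

drop 0:a onto floor
drop 1:a onto {0:a}
drop 2:f onto floor
drop 3:a onto {1:a}
drop 4:e onto {2:f}
drop 5:b onto floor
drop 6:f onto {4:e}
drop 7:c onto {5:b}
ground layer = {0:a, 2:f, 5:b}
drop-orders for the pieces not yet dropped (sum over which currently-grounded one goes next):
  1 to go: {3} 1  {6} 1  {7} 1
  2 to go: {1,3} 1  {3,6} 2  {3,7} 2  {4,6} 1  {5,7} 1  {6,7} 2
  3 to go: {0,1,3} 1  {1,3,6} 3  {1,3,7} 3  {2,4,6} 1  {3,4,6} 3  {3,5,7} 3  {3,6,7} 6  {4,6,7} 3  {5,6,7} 3
  4 to go: {0,1,3,6} 4  {0,1,3,7} 4  {1,3,4,6} 6  {1,3,5,7} 6  {1,3,6,7} 12  {2,3,4,6} 4  {2,4,6,7} 4  {3,4,6,7} 12  {3,5,6,7} 12  {4,5,6,7} 6
  5 to go: {0,1,3,4,6} 10  {0,1,3,5,7} 10  {0,1,3,6,7} 20  {1,2,3,4,6} 10  {1,3,4,6,7} 30  {1,3,5,6,7} 30  {2,3,4,6,7} 20  {2,4,5,6,7} 10  {3,4,5,6,7} 30
  6 to go: {0,1,2,3,4,6} 20  {0,1,3,4,6,7} 60  {0,1,3,5,6,7} 60  {1,2,3,4,6,7} 60  {1,3,4,5,6,7} 90  {2,3,4,5,6,7} 60
  if 0:a drops first: 210 orders
  if 2:f drops first: 210 orders
  if 5:b drops first: 140 orders
heap linearizations: 560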